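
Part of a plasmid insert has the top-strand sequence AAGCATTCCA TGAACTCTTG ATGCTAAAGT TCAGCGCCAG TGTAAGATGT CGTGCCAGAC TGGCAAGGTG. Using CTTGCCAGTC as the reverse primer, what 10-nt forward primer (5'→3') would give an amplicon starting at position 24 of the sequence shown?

The reverse primer's reverse complement GACTGGCAAG matches the template at positions 58–67; the product starts at position 24.
The forward primer is identical to the top strand over positions 24–33: CTAAAGTTCA.

5'-CTAAAGTTCA-3'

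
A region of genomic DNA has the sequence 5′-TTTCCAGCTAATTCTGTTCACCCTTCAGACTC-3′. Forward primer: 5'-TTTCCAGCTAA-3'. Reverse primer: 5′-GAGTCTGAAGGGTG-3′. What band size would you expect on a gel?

Forward primer TTTCCAGCTAA is found on the top strand at positions 1–11.
Taking the reverse complement of GAGTCTGAAGGGTG gives CACCCTTCAGACTC, found at positions 19–32 on the template; the primer anneals here to the top strand with its 3' end pointing upstream.
Product length = (reverse-primer end) − (forward-primer start) + 1 = 32 − 1 + 1 = 32 bp.

32 bp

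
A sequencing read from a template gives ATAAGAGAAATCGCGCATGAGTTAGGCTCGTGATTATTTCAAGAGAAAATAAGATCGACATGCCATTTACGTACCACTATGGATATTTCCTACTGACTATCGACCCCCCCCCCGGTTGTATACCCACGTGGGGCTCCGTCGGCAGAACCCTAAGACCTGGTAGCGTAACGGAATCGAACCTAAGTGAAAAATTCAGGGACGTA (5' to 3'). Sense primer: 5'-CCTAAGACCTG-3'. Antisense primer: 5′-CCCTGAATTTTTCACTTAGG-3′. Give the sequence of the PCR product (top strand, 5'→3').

5'-CCTAAGACCTGGTAGCGTAACGGAATCGAACCTAAGTGAAAAATTCAGGG-3'

Scanning the template, CCTAAGACCTG occurs at positions 149–159; this primer anneals to the bottom strand there with its 3' end pointing downstream.
Reverse complement of the reverse primer: CCTAAGTGAAAAATTCAGGG. This occurs on the top strand at positions 179–198.
The product is the template from position 149 through 198 (50 bp).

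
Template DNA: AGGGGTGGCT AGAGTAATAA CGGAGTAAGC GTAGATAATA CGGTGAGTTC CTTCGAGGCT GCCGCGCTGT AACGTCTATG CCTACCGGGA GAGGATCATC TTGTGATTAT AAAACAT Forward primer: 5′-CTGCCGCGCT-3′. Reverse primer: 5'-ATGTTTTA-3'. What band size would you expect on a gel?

59 bp

Scanning the template, CTGCCGCGCT occurs at positions 59–68; this primer anneals to the bottom strand there with its 3' end pointing downstream.
The reverse primer's reverse complement is TAAAACAT, which matches the template at positions 110–117.
Amplicon spans positions 59–117: 59 bp.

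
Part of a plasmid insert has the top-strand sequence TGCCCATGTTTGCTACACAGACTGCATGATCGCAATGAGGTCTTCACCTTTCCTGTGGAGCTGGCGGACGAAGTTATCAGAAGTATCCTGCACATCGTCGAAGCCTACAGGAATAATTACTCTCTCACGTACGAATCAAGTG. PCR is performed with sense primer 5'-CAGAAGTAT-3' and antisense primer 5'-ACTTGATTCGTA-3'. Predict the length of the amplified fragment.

64 bp

Forward primer CAGAAGTAT is found on the top strand at positions 78–86.
Reverse complement of the reverse primer: TACGAATCAAGT. This occurs on the top strand at positions 130–141.
The product runs from position 78 to position 141, so its length is 141 − 78 + 1 = 64 bp.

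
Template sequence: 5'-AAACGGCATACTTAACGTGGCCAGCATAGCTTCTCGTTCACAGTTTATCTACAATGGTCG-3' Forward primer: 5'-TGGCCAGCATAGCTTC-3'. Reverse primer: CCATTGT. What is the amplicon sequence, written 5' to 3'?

5'-TGGCCAGCATAGCTTCTCGTTCACAGTTTATCTACAATGG-3'

The forward primer matches the template at positions 18–33.
Taking the reverse complement of CCATTGT gives ACAATGG, found at positions 51–57 on the template; the primer anneals here to the top strand with its 3' end pointing upstream.
The product is the template from position 18 through 57 (40 bp).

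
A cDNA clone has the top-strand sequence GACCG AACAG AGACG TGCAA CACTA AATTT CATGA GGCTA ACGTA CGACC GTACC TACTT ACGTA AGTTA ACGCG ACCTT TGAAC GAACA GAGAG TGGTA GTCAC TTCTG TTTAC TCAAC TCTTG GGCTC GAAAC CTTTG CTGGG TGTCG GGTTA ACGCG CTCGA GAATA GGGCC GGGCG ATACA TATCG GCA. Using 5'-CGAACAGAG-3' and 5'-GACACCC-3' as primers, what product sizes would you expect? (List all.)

The forward primer CGAACAGAG matches the top strand at positions 4–12, 85–93.
The reverse primer's reverse complement is GGGTGTC, matching at positions 143–149.
Each forward site pairs with the reverse site to give a product ending at position 149: sizes 146, 65 bp.

146 bp, 65 bp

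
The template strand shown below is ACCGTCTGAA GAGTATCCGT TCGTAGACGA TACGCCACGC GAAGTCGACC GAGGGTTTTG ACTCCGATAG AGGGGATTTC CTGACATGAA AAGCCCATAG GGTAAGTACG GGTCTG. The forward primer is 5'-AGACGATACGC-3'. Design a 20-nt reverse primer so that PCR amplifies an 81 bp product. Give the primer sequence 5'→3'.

The forward primer binds at positions 25–35, so an 81 bp product ends at position 25 + 81 − 1 = 105.
The reverse primer anneals to the top strand over positions 86–105, i.e. to ATGAAAAGCCCATAGGGTAA.
Its sequence written 5'→3' is the reverse complement: TTACCCTATGGGCTTTTCAT.

5'-TTACCCTATGGGCTTTTCAT-3'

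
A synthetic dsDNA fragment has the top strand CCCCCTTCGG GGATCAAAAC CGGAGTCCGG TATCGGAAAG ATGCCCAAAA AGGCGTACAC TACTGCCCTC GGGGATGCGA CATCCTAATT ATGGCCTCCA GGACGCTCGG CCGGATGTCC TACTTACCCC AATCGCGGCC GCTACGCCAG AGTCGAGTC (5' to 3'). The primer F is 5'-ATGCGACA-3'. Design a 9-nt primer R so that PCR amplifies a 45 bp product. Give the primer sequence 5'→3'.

5'-GACATCCGG-3'

The forward primer binds at positions 75–82, so a 45 bp product ends at position 75 + 45 − 1 = 119.
The reverse primer anneals to the top strand over positions 111–119, i.e. to CCGGATGTC.
Its sequence written 5'→3' is the reverse complement: GACATCCGG.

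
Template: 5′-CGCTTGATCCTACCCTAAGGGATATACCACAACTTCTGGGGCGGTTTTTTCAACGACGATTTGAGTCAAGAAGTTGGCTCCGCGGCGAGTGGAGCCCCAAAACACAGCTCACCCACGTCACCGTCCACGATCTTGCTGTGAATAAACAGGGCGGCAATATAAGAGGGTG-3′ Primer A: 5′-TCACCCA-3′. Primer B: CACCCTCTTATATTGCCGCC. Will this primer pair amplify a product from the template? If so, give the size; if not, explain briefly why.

Primer A (TCACCCA) matches the top strand at positions 109–115; it acts as a forward primer.
Primer B's reverse complement is GGCGGCAATATAAGAGGGTG, matching the top strand at positions 150–169; it acts as a reverse primer.
The 3' ends face each other across positions 109–169, giving a 61 bp product.

Yes — a 61 bp product.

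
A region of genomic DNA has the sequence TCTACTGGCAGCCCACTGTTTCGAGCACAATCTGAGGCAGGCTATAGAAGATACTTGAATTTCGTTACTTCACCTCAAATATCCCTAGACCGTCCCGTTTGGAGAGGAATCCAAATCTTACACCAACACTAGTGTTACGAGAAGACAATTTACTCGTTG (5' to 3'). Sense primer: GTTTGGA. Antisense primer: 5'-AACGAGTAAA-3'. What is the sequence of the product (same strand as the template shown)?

The forward primer matches the template at positions 97–103.
The reverse primer's reverse complement is TTTACTCGTT, which matches the template at positions 149–158.
The product is the template from position 97 through 158 (62 bp).

5'-GTTTGGAGAGGAATCCAAATCTTACACCAACACTAGTGTTACGAGAAGACAATTTACTCGTT-3'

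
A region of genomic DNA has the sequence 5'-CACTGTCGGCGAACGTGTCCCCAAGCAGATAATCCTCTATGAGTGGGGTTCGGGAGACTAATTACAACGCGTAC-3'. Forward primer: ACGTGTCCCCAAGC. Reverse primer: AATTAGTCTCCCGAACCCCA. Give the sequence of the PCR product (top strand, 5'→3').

Scanning the template, ACGTGTCCCCAAGC occurs at positions 13–26; this primer anneals to the bottom strand there with its 3' end pointing downstream.
The reverse primer's reverse complement is TGGGGTTCGGGAGACTAATT, which matches the template at positions 44–63.
The product is the template from position 13 through 63 (51 bp).

5'-ACGTGTCCCCAAGCAGATAATCCTCTATGAGTGGGGTTCGGGAGACTAATT-3'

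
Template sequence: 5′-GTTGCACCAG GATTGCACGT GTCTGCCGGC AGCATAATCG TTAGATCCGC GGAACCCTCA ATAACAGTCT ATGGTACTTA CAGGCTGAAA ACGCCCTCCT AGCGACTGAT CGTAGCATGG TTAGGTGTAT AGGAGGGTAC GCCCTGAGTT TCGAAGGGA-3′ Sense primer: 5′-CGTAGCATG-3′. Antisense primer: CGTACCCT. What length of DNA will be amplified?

31 bp

Scanning the template, CGTAGCATG occurs at positions 111–119; this primer anneals to the bottom strand there with its 3' end pointing downstream.
Taking the reverse complement of CGTACCCT gives AGGGTACG, found at positions 134–141 on the template; the primer anneals here to the top strand with its 3' end pointing upstream.
Product length = (reverse-primer end) − (forward-primer start) + 1 = 141 − 111 + 1 = 31 bp.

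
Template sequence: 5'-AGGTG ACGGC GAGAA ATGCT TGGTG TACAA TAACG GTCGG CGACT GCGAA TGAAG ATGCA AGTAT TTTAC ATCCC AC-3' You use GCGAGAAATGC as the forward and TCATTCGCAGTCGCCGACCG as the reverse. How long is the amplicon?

45 bp

The forward primer matches the template at positions 9–19.
Taking the reverse complement of TCATTCGCAGTCGCCGACCG gives CGGTCGGCGACTGCGAATGA, found at positions 34–53 on the template; the primer anneals here to the top strand with its 3' end pointing upstream.
The product runs from position 9 to position 53, so its length is 53 − 9 + 1 = 45 bp.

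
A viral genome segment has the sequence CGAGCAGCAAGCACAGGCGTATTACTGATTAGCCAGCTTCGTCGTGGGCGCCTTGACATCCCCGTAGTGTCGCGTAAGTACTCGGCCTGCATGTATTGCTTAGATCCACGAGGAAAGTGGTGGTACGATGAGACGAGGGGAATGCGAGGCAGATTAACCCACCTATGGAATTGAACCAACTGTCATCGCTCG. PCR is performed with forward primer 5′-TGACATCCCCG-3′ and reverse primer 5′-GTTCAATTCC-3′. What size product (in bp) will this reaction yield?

Forward primer TGACATCCCCG is found on the top strand at positions 54–64.
Taking the reverse complement of GTTCAATTCC gives GGAATTGAAC, found at positions 167–176 on the template; the primer anneals here to the top strand with its 3' end pointing upstream.
Amplicon spans positions 54–176: 123 bp.

123 bp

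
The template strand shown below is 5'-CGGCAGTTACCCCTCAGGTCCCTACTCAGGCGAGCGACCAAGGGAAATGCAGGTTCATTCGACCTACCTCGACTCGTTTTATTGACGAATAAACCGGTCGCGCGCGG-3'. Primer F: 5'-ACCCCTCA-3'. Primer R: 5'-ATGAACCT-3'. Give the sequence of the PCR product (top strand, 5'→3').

Scanning the template, ACCCCTCA occurs at positions 9–16; this primer anneals to the bottom strand there with its 3' end pointing downstream.
The reverse primer's reverse complement is AGGTTCAT, which matches the template at positions 51–58.
The product is the template from position 9 through 58 (50 bp).

5'-ACCCCTCAGGTCCCTACTCAGGCGAGCGACCAAGGGAAATGCAGGTTCAT-3'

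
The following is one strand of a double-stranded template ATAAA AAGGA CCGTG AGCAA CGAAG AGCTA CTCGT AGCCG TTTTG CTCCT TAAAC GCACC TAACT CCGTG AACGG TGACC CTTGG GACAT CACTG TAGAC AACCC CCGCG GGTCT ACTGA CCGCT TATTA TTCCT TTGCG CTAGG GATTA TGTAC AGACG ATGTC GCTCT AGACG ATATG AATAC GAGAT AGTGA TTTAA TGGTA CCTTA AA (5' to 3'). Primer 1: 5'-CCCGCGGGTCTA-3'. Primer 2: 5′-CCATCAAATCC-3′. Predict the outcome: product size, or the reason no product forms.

No product — primer 2 has no binding site in the template.

Primer 2 (CCATCAAATCC) does not match the top strand, and its reverse complement GGATTTGATGG does not match either.
With no annealing site for primer 2, no amplification occurs.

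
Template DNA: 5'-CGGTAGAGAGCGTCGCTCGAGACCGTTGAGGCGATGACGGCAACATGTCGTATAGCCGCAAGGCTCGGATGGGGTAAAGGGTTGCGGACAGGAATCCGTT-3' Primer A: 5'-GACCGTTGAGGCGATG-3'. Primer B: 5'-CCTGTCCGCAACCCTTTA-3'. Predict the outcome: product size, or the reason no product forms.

Primer A (GACCGTTGAGGCGATG) matches the top strand at positions 21–36; it acts as a forward primer.
Primer B's reverse complement is TAAAGGGTTGCGGACAGG, matching the top strand at positions 75–92; it acts as a reverse primer.
The 3' ends face each other across positions 21–92, giving a 72 bp product.

Yes — a 72 bp product.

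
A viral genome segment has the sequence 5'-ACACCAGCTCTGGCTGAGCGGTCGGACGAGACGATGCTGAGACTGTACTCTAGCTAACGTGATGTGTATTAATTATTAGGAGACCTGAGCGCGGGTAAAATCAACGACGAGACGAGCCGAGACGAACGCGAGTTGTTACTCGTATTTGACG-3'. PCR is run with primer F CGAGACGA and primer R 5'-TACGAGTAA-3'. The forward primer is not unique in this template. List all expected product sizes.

The forward primer CGAGACGA matches the top strand at positions 27–34, 108–115, 118–125.
The reverse primer's reverse complement is TTACTCGTA, matching at positions 136–144.
Each forward site pairs with the reverse site to give a product ending at position 144: sizes 118, 37, 27 bp.

118 bp, 37 bp, 27 bp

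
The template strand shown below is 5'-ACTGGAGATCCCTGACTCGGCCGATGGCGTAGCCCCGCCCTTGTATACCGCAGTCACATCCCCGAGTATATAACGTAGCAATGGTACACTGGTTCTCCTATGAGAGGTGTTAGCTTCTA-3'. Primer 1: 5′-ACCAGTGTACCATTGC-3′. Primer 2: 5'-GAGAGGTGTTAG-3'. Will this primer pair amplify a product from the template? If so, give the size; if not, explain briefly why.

No product — the primers' 3' ends point away from each other.

Primer 1 (ACCAGTGTACCATTGC) has reverse complement GCAATGGTACACTGGT, which matches the top strand at positions 78–93; primer 1 anneals to the top strand there with its 3' end pointing upstream toward position 78.
Primer 2 (GAGAGGTGTTAG) matches the top strand directly at positions 102–113; it anneals to the bottom strand with its 3' end pointing downstream toward position 113.
The 3' ends diverge (primer 1 extends toward position 1, primer 2 toward position 119), so the primers never converge on a shared product.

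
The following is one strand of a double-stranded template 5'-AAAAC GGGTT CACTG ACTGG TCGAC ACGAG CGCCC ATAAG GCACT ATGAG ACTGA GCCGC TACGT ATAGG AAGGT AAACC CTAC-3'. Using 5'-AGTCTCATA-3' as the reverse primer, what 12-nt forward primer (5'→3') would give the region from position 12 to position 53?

5'-ACTGACTGGTCG-3'

The reverse primer's reverse complement TATGAGACT matches the template at positions 45–53; the product starts at position 12.
The forward primer is identical to the top strand over positions 12–23: ACTGACTGGTCG.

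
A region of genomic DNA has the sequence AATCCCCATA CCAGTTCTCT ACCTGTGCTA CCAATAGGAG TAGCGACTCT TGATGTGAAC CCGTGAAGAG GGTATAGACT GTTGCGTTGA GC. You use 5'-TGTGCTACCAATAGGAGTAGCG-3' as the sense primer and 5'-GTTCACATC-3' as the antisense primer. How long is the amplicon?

37 bp

Forward primer TGTGCTACCAATAGGAGTAGCG is found on the top strand at positions 24–45.
The reverse primer's reverse complement is GATGTGAAC, which matches the template at positions 52–60.
Amplicon spans positions 24–60: 37 bp.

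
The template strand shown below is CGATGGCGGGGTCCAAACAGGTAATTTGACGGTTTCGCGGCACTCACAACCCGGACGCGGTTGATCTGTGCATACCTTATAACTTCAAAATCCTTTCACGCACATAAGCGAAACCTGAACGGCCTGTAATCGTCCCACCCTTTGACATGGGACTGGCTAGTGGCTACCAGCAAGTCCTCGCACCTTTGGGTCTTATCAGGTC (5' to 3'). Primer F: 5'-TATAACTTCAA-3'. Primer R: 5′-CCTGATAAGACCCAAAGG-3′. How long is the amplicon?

123 bp

Forward primer TATAACTTCAA is found on the top strand at positions 78–88.
Taking the reverse complement of CCTGATAAGACCCAAAGG gives CCTTTGGGTCTTATCAGG, found at positions 183–200 on the template; the primer anneals here to the top strand with its 3' end pointing upstream.
Amplicon spans positions 78–200: 123 bp.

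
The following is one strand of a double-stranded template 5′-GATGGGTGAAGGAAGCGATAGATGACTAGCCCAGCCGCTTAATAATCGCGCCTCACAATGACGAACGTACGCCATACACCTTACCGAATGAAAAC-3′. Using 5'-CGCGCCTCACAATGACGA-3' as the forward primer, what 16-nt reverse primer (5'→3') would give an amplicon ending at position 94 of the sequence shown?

The forward primer binds at positions 47–64; the product's 3' end on the top strand is position 94.
The reverse primer anneals to the top strand over positions 79–94, i.e. to CCTTACCGAATGAAAA.
Its sequence written 5'→3' is the reverse complement: TTTTCATTCGGTAAGG.

5'-TTTTCATTCGGTAAGG-3'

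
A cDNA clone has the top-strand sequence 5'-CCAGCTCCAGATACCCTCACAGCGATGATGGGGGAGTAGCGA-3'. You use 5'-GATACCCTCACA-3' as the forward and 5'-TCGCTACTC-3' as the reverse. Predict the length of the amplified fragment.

33 bp

The forward primer matches the template at positions 10–21.
Reverse complement of the reverse primer: GAGTAGCGA. This occurs on the top strand at positions 34–42.
Product length = (reverse-primer end) − (forward-primer start) + 1 = 42 − 10 + 1 = 33 bp.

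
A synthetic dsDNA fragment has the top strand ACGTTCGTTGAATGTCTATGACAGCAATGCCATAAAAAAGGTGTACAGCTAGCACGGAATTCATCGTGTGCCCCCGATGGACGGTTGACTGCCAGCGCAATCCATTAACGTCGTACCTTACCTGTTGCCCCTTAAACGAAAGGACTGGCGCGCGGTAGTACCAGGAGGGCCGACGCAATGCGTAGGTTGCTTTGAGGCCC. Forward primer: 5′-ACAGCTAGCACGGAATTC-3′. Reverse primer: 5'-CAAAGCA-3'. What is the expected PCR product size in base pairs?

150 bp

Forward primer ACAGCTAGCACGGAATTC is found on the top strand at positions 45–62.
The reverse primer's reverse complement is TGCTTTG, which matches the template at positions 188–194.
Amplicon spans positions 45–194: 150 bp.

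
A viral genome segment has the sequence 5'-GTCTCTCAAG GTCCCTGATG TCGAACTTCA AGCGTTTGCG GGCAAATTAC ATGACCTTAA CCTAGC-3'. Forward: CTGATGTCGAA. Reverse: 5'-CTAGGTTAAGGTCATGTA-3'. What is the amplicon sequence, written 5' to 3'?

5'-CTGATGTCGAACTTCAAGCGTTTGCGGGCAAATTACATGACCTTAACCTAG-3'

Scanning the template, CTGATGTCGAA occurs at positions 15–25; this primer anneals to the bottom strand there with its 3' end pointing downstream.
The reverse primer's reverse complement is TACATGACCTTAACCTAG, which matches the template at positions 48–65.
The product is the template from position 15 through 65 (51 bp).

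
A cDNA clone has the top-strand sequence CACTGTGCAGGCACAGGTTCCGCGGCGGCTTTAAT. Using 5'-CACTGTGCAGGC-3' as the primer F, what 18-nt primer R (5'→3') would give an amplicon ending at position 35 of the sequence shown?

5'-ATTAAAGCCGCCGCGGAA-3'

The forward primer binds at positions 1–12; the product's 3' end on the top strand is position 35.
The reverse primer anneals to the top strand over positions 18–35, i.e. to TTCCGCGGCGGCTTTAAT.
Its sequence written 5'→3' is the reverse complement: ATTAAAGCCGCCGCGGAA.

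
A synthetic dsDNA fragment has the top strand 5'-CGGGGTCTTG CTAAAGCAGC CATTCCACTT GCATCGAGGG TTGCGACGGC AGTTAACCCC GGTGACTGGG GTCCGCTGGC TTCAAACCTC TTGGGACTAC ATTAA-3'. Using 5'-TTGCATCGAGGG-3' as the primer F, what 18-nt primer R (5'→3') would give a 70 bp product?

The forward primer binds at positions 29–40, so a 70 bp product ends at position 29 + 70 − 1 = 98.
The reverse primer anneals to the top strand over positions 81–98, i.e. to TTCAAACCTCTTGGGACT.
Its sequence written 5'→3' is the reverse complement: AGTCCCAAGAGGTTTGAA.

5'-AGTCCCAAGAGGTTTGAA-3'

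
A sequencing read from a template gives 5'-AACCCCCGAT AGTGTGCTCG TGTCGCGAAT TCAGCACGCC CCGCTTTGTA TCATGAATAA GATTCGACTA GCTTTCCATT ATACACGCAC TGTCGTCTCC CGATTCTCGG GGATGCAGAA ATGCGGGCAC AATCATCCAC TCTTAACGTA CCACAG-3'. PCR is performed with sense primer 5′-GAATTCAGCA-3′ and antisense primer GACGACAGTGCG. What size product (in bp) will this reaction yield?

Forward primer GAATTCAGCA is found on the top strand at positions 27–36.
The reverse primer's reverse complement is CGCACTGTCGTC, which matches the template at positions 86–97.
Product length = (reverse-primer end) − (forward-primer start) + 1 = 97 − 27 + 1 = 71 bp.

71 bp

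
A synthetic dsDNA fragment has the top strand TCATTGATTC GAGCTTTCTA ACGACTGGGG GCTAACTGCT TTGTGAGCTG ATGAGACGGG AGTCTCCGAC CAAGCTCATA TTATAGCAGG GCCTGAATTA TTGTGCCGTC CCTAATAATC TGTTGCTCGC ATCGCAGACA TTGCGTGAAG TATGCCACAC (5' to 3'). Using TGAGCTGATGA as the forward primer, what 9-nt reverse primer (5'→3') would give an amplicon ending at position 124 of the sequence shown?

5'-AACAGATTA-3'

The forward primer binds at positions 44–54; the product's 3' end on the top strand is position 124.
The reverse primer anneals to the top strand over positions 116–124, i.e. to TAATCTGTT.
Its sequence written 5'→3' is the reverse complement: AACAGATTA.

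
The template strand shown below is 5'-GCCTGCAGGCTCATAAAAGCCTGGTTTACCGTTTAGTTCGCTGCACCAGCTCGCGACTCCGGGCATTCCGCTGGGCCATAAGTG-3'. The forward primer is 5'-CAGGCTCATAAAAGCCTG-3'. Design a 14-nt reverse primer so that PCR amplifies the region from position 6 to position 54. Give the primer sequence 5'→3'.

5'-GCGAGCTGGTGCAG-3'

The product's 3' end on the top strand is position 54.
The reverse primer anneals to the top strand over positions 41–54, i.e. to CTGCACCAGCTCGC.
Its sequence written 5'→3' is the reverse complement: GCGAGCTGGTGCAG.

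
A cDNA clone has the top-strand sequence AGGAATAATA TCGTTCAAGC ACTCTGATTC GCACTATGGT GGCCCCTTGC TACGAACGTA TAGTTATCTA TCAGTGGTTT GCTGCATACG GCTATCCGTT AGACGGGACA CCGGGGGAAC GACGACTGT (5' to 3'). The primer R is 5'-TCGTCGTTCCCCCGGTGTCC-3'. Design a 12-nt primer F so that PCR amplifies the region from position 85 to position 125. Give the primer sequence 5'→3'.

The reverse primer's reverse complement GGACACCGGGGGAACGACGA matches the template at positions 106–125; the product starts at position 85.
The forward primer is identical to the top strand over positions 85–96: CATACGGCTATC.

5'-CATACGGCTATC-3'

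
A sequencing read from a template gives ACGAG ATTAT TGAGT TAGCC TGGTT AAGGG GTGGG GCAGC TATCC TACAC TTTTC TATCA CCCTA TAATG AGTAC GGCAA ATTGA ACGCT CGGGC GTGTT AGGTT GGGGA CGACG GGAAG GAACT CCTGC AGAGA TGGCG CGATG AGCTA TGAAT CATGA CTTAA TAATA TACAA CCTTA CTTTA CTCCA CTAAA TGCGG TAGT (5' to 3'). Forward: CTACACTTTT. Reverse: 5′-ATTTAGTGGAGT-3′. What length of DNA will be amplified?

The forward primer matches the template at positions 45–54.
Reverse complement of the reverse primer: ACTCCACTAAAT. This occurs on the top strand at positions 185–196.
Product length = (reverse-primer end) − (forward-primer start) + 1 = 196 − 45 + 1 = 152 bp.

152 bp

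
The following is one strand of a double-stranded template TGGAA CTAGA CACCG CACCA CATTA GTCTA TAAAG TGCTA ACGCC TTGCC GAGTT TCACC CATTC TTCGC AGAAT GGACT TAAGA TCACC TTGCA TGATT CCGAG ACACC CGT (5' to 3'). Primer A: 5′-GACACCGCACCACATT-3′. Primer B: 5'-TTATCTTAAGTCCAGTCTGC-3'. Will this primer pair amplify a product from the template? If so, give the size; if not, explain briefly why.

Primer B (TTATCTTAAGTCCAGTCTGC) does not match the top strand, and its reverse complement GCAGACTGGACTTAAGATAA does not match either.
With no annealing site for primer B, no amplification occurs.

No product — primer B has no binding site in the template.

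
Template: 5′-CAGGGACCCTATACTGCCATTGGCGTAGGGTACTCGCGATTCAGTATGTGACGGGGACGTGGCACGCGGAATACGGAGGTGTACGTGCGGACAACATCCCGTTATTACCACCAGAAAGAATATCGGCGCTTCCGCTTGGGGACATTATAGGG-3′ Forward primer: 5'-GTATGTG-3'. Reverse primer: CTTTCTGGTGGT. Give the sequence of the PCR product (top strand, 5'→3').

The forward primer matches the template at positions 44–50.
Reverse complement of the reverse primer: ACCACCAGAAAG. This occurs on the top strand at positions 107–118.
The product is the template from position 44 through 118 (75 bp).

5'-GTATGTGACGGGGACGTGGCACGCGGAATACGGAGGTGTACGTGCGGACAACATCCCGTTATTACCACCAGAAAG-3'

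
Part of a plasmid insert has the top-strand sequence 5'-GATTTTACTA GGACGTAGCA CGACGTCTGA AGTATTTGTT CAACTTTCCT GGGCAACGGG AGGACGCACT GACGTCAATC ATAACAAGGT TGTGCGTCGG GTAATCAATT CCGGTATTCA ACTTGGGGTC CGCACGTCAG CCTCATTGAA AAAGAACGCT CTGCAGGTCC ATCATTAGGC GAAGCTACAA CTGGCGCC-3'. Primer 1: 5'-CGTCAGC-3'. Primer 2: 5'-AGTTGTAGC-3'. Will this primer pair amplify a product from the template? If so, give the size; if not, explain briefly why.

Primer 1 (CGTCAGC) matches the top strand at positions 135–141; it acts as a forward primer.
Primer 2's reverse complement is GCTACAACT, matching the top strand at positions 184–192; it acts as a reverse primer.
The 3' ends face each other across positions 135–192, giving a 58 bp product.

Yes — a 58 bp product.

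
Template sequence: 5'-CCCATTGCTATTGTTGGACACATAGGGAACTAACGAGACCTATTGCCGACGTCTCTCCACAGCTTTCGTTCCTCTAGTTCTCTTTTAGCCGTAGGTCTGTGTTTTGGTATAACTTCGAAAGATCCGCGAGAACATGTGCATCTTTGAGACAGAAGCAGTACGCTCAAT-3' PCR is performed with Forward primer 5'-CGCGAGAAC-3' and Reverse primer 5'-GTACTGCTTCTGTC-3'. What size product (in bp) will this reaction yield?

37 bp

Forward primer CGCGAGAAC is found on the top strand at positions 125–133.
Reverse complement of the reverse primer: GACAGAAGCAGTAC. This occurs on the top strand at positions 148–161.
Amplicon spans positions 125–161: 37 bp.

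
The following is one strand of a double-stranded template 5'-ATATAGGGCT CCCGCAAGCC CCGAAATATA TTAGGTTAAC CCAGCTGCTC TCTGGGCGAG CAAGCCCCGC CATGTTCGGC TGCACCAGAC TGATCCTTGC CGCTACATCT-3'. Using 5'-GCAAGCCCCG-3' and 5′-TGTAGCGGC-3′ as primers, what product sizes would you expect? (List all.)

The forward primer GCAAGCCCCG matches the top strand at positions 14–23, 60–69.
The reverse primer's reverse complement is GCCGCTACA, matching at positions 99–107.
Each forward site pairs with the reverse site to give a product ending at position 107: sizes 94, 48 bp.

94 bp, 48 bp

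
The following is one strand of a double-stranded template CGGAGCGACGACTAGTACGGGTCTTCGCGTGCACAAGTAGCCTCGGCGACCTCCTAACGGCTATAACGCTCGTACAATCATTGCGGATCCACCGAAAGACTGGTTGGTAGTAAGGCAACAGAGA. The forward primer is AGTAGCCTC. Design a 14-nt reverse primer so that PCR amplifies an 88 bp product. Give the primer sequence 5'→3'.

The forward primer binds at positions 36–44, so an 88 bp product ends at position 36 + 88 − 1 = 123.
The reverse primer anneals to the top strand over positions 110–123, i.e. to GTAAGGCAACAGAG.
Its sequence written 5'→3' is the reverse complement: CTCTGTTGCCTTAC.

5'-CTCTGTTGCCTTAC-3'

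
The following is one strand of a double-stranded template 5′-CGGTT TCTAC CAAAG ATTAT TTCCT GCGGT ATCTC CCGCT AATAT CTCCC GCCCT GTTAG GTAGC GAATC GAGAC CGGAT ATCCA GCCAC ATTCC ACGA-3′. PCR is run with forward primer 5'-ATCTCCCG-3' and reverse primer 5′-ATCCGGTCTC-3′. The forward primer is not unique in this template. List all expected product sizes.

The forward primer ATCTCCCG matches the top strand at positions 31–38, 44–51.
The reverse primer's reverse complement is GAGACCGGAT, matching at positions 71–80.
Each forward site pairs with the reverse site to give a product ending at position 80: sizes 50, 37 bp.

50 bp, 37 bp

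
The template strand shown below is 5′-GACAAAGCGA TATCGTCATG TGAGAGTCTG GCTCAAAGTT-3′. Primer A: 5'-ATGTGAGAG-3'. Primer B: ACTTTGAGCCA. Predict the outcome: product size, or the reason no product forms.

Primer A (ATGTGAGAG) matches the top strand at positions 18–26; it acts as a forward primer.
Primer B's reverse complement is TGGCTCAAAGT, matching the top strand at positions 29–39; it acts as a reverse primer.
The 3' ends face each other across positions 18–39, giving a 22 bp product.

Yes — a 22 bp product.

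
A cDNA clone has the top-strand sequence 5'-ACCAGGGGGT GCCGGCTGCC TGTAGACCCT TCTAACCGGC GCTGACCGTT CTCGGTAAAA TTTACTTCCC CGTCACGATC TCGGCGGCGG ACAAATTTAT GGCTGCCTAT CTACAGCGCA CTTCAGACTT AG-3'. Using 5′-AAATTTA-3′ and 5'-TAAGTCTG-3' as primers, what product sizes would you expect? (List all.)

74 bp, 39 bp

The forward primer AAATTTA matches the top strand at positions 58–64, 93–99.
The reverse primer's reverse complement is CAGACTTA, matching at positions 124–131.
Each forward site pairs with the reverse site to give a product ending at position 131: sizes 74, 39 bp.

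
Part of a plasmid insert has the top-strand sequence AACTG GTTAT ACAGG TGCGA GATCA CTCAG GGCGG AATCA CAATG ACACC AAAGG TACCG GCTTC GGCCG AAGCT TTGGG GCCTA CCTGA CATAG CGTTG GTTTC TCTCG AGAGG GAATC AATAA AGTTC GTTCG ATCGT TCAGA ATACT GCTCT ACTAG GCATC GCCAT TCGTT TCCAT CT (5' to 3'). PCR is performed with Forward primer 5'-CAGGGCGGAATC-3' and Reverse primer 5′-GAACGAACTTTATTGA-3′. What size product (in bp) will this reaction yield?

Scanning the template, CAGGGCGGAATC occurs at positions 28–39; this primer anneals to the bottom strand there with its 3' end pointing downstream.
The reverse primer's reverse complement is TCAATAAAGTTCGTTC, which matches the template at positions 119–134.
Amplicon spans positions 28–134: 107 bp.

107 bp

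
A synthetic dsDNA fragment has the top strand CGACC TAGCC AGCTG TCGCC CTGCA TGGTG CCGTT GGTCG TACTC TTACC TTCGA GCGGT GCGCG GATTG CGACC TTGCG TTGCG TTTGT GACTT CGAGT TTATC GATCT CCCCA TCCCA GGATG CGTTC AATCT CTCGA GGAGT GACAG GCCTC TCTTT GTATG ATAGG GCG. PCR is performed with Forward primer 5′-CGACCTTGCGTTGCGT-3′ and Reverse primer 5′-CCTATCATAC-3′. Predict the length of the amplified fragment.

100 bp

Forward primer CGACCTTGCGTTGCGT is found on the top strand at positions 71–86.
Taking the reverse complement of CCTATCATAC gives GTATGATAGG, found at positions 161–170 on the template; the primer anneals here to the top strand with its 3' end pointing upstream.
Amplicon spans positions 71–170: 100 bp.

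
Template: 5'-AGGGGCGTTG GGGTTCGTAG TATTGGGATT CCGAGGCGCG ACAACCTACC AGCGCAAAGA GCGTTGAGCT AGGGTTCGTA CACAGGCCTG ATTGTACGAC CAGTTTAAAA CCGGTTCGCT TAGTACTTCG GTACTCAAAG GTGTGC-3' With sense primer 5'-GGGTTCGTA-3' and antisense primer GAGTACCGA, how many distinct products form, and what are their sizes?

Two products: 126 bp, 65 bp

The forward primer GGGTTCGTA matches the top strand at positions 11–19, 72–80.
The reverse primer's reverse complement is TCGGTACTC, matching at positions 128–136.
Each forward site pairs with the reverse site to give a product ending at position 136: sizes 126, 65 bp.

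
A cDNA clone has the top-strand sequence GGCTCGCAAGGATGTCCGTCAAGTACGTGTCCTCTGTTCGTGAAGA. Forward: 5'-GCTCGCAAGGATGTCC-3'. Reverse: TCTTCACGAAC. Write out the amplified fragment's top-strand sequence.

5'-GCTCGCAAGGATGTCCGTCAAGTACGTGTCCTCTGTTCGTGAAGA-3'

Scanning the template, GCTCGCAAGGATGTCC occurs at positions 2–17; this primer anneals to the bottom strand there with its 3' end pointing downstream.
Reverse complement of the reverse primer: GTTCGTGAAGA. This occurs on the top strand at positions 36–46.
The product is the template from position 2 through 46 (45 bp).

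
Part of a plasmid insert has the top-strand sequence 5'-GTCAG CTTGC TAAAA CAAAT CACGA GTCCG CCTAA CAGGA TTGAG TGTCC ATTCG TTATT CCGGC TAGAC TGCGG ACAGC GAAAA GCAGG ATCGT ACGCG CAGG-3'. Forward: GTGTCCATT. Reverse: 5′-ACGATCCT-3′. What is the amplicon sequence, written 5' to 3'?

The forward primer matches the template at positions 45–53.
Reverse complement of the reverse primer: AGGATCGT. This occurs on the top strand at positions 88–95.
The product is the template from position 45 through 95 (51 bp).

5'-GTGTCCATTCGTTATTCCGGCTAGACTGCGGACAGCGAAAAGCAGGATCGT-3'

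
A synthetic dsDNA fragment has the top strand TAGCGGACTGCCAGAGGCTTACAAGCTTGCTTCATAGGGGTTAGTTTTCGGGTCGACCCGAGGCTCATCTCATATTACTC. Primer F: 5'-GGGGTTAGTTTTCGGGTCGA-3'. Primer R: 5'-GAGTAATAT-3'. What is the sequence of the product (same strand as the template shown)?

The forward primer matches the template at positions 37–56.
Taking the reverse complement of GAGTAATAT gives ATATTACTC, found at positions 72–80 on the template; the primer anneals here to the top strand with its 3' end pointing upstream.
The product is the template from position 37 through 80 (44 bp).

5'-GGGGTTAGTTTTCGGGTCGACCCGAGGCTCATCTCATATTACTC-3'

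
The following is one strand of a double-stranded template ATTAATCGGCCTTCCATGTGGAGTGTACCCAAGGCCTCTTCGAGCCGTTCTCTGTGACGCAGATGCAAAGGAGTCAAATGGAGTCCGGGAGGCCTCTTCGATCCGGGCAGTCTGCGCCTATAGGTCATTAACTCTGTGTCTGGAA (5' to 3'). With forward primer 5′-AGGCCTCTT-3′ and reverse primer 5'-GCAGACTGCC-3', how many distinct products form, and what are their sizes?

Two products: 84 bp, 26 bp

The forward primer AGGCCTCTT matches the top strand at positions 32–40, 90–98.
The reverse primer's reverse complement is GGCAGTCTGC, matching at positions 106–115.
Each forward site pairs with the reverse site to give a product ending at position 115: sizes 84, 26 bp.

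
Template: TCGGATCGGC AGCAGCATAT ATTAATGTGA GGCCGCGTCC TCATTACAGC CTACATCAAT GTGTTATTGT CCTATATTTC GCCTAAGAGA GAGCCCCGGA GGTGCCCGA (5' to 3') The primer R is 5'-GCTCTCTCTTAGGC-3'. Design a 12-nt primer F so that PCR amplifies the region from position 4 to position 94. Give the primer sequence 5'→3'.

5'-GATCGGCAGCAG-3'

The reverse primer's reverse complement GCCTAAGAGAGAGC matches the template at positions 81–94; the product starts at position 4.
The forward primer is identical to the top strand over positions 4–15: GATCGGCAGCAG.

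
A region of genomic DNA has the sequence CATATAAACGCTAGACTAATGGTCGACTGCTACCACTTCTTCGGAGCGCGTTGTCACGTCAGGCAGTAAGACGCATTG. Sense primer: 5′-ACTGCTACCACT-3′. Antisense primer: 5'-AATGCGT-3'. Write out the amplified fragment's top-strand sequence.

Forward primer ACTGCTACCACT is found on the top strand at positions 26–37.
Taking the reverse complement of AATGCGT gives ACGCATT, found at positions 71–77 on the template; the primer anneals here to the top strand with its 3' end pointing upstream.
The product is the template from position 26 through 77 (52 bp).

5'-ACTGCTACCACTTCTTCGGAGCGCGTTGTCACGTCAGGCAGTAAGACGCATT-3'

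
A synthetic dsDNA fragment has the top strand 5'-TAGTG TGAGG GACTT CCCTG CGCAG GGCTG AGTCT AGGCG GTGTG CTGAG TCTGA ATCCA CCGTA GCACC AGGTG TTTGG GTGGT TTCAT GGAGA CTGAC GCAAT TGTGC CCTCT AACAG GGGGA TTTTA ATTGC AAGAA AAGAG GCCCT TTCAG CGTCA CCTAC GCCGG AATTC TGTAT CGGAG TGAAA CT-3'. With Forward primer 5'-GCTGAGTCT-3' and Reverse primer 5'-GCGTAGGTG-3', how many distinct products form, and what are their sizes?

Two products: 141 bp, 123 bp

The forward primer GCTGAGTCT matches the top strand at positions 27–35, 45–53.
The reverse primer's reverse complement is CACCTACGC, matching at positions 159–167.
Each forward site pairs with the reverse site to give a product ending at position 167: sizes 141, 123 bp.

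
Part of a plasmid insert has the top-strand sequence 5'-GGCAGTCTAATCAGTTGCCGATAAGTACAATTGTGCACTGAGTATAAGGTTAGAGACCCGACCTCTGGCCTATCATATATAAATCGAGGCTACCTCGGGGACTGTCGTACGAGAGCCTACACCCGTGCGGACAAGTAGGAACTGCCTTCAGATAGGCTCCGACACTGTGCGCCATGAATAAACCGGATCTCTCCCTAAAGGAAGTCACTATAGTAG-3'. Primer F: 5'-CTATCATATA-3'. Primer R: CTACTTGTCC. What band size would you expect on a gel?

Scanning the template, CTATCATATA occurs at positions 70–79; this primer anneals to the bottom strand there with its 3' end pointing downstream.
Reverse complement of the reverse primer: GGACAAGTAG. This occurs on the top strand at positions 129–138.
Product length = (reverse-primer end) − (forward-primer start) + 1 = 138 − 70 + 1 = 69 bp.

69 bp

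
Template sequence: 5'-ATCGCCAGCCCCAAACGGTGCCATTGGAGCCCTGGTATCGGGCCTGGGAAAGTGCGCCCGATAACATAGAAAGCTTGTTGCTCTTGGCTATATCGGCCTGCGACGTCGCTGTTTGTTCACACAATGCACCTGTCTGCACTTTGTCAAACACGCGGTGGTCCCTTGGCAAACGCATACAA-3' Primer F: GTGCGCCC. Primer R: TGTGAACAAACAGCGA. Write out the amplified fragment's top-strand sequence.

5'-GTGCGCCCGATAACATAGAAAGCTTGTTGCTCTTGGCTATATCGGCCTGCGACGTCGCTGTTTGTTCACA-3'

Scanning the template, GTGCGCCC occurs at positions 52–59; this primer anneals to the bottom strand there with its 3' end pointing downstream.
The reverse primer's reverse complement is TCGCTGTTTGTTCACA, which matches the template at positions 106–121.
The product is the template from position 52 through 121 (70 bp).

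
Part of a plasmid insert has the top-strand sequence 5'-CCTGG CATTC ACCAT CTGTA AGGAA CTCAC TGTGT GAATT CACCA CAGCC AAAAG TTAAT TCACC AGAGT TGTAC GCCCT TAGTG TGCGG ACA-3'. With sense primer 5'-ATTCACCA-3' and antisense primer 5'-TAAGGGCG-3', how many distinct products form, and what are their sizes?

Three products: 76 bp, 45 bp, 24 bp

The forward primer ATTCACCA matches the top strand at positions 7–14, 38–45, 59–66.
The reverse primer's reverse complement is CGCCCTTA, matching at positions 75–82.
Each forward site pairs with the reverse site to give a product ending at position 82: sizes 76, 45, 24 bp.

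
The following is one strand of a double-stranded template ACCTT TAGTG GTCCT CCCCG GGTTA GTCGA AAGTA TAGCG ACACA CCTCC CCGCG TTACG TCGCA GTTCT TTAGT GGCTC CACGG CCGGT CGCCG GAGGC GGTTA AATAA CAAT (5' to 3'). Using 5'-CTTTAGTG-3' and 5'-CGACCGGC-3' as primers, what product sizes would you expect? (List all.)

90 bp, 24 bp

The forward primer CTTTAGTG matches the top strand at positions 3–10, 69–76.
The reverse primer's reverse complement is GCCGGTCG, matching at positions 85–92.
Each forward site pairs with the reverse site to give a product ending at position 92: sizes 90, 24 bp.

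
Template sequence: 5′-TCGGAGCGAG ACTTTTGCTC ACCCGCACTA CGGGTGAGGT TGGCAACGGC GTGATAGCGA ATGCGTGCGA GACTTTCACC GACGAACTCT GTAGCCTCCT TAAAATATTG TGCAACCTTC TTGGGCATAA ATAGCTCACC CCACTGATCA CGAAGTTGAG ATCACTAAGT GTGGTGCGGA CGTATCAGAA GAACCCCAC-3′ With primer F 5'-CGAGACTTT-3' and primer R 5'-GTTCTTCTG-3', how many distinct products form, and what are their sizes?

Two products: 188 bp, 127 bp

The forward primer CGAGACTTT matches the top strand at positions 7–15, 68–76.
The reverse primer's reverse complement is CAGAAGAAC, matching at positions 186–194.
Each forward site pairs with the reverse site to give a product ending at position 194: sizes 188, 127 bp.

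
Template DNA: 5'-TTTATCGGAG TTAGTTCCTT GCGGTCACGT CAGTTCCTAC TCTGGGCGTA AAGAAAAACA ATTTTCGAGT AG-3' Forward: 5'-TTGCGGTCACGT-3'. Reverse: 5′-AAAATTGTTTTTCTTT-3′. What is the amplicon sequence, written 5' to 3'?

Forward primer TTGCGGTCACGT is found on the top strand at positions 19–30.
The reverse primer's reverse complement is AAAGAAAAACAATTTT, which matches the template at positions 50–65.
The product is the template from position 19 through 65 (47 bp).

5'-TTGCGGTCACGTCAGTTCCTACTCTGGGCGTAAAGAAAAACAATTTT-3'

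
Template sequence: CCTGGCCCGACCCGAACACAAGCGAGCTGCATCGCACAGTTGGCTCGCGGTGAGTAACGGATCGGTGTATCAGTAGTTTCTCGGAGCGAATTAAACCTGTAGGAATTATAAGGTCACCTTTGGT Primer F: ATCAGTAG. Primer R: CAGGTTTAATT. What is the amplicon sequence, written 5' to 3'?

5'-ATCAGTAGTTTCTCGGAGCGAATTAAACCTG-3'

The forward primer matches the template at positions 69–76.
The reverse primer's reverse complement is AATTAAACCTG, which matches the template at positions 89–99.
The product is the template from position 69 through 99 (31 bp).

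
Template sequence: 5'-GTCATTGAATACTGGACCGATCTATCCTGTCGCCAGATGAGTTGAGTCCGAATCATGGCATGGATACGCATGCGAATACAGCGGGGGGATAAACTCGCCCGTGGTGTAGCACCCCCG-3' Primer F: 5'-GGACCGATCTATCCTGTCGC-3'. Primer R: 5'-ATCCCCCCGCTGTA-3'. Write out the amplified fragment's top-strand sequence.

Scanning the template, GGACCGATCTATCCTGTCGC occurs at positions 14–33; this primer anneals to the bottom strand there with its 3' end pointing downstream.
Reverse complement of the reverse primer: TACAGCGGGGGGAT. This occurs on the top strand at positions 77–90.
The product is the template from position 14 through 90 (77 bp).

5'-GGACCGATCTATCCTGTCGCCAGATGAGTTGAGTCCGAATCATGGCATGGATACGCATGCGAATACAGCGGGGGGAT-3'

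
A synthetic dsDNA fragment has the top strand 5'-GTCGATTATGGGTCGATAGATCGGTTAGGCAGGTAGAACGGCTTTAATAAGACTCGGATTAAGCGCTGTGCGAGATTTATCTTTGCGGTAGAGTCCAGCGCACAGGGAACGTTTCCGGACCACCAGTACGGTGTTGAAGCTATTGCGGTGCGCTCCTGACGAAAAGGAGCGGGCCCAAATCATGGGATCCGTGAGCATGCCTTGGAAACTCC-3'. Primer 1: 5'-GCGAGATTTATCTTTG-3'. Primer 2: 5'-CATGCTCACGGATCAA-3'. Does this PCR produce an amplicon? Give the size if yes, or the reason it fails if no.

No product — primer 2 has no binding site in the template.

Primer 2 (CATGCTCACGGATCAA) does not match the top strand, and its reverse complement TTGATCCGTGAGCATG does not match either.
With no annealing site for primer 2, no amplification occurs.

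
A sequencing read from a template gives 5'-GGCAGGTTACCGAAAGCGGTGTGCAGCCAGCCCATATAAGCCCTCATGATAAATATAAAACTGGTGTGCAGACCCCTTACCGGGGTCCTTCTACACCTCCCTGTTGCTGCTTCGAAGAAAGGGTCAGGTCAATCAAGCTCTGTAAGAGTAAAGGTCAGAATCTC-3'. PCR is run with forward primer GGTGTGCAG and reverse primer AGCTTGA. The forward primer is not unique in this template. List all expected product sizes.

The forward primer GGTGTGCAG matches the top strand at positions 18–26, 63–71.
The reverse primer's reverse complement is TCAAGCT, matching at positions 133–139.
Each forward site pairs with the reverse site to give a product ending at position 139: sizes 122, 77 bp.

122 bp, 77 bp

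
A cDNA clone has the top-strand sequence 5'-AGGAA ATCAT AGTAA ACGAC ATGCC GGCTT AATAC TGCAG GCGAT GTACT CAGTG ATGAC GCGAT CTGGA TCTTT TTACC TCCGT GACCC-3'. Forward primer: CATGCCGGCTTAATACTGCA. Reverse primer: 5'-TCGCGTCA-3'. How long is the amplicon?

45 bp

Scanning the template, CATGCCGGCTTAATACTGCA occurs at positions 20–39; this primer anneals to the bottom strand there with its 3' end pointing downstream.
Taking the reverse complement of TCGCGTCA gives TGACGCGA, found at positions 57–64 on the template; the primer anneals here to the top strand with its 3' end pointing upstream.
Product length = (reverse-primer end) − (forward-primer start) + 1 = 64 − 20 + 1 = 45 bp.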